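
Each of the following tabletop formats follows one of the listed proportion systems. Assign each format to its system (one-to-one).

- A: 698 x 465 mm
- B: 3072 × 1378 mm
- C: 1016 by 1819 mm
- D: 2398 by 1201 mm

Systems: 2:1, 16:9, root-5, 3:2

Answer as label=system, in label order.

A = 698/465 ≈ 1.501 → 3:2 (1.500)
B = 3072/1378 ≈ 2.229 → root-5 (2.236)
C = 1819/1016 ≈ 1.790 → 16:9 (1.778)
D = 2398/1201 ≈ 1.997 → 2:1 (2.000)

A=3:2, B=root-5, C=16:9, D=2:1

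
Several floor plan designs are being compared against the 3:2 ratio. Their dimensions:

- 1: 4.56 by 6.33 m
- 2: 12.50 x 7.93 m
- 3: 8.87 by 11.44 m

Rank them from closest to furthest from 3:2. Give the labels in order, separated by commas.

Ratios: 1 = 6.33 / 4.56 ≈ 1.388; 2 = 12.50 / 7.93 ≈ 1.576; 3 = 11.44 / 8.87 ≈ 1.290.
|Δ from 1.500|: 1 0.112; 2 0.076; 3 0.210.

2, 1, 3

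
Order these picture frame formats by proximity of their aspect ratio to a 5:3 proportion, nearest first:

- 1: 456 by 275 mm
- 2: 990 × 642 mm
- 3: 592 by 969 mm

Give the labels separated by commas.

1, 3, 2

Ratios: 1 = 456 / 275 ≈ 1.658; 2 = 990 / 642 ≈ 1.542; 3 = 969 / 592 ≈ 1.637.
|Δ from 1.667|: 1 0.009; 2 0.125; 3 0.030.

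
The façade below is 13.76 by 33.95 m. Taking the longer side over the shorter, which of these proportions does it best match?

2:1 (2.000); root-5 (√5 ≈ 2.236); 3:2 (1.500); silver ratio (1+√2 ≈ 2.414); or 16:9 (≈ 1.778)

33.95/13.76 ≈ 2.467. Nearest candidates are silver ratio (2.414, off by 0.053) and root-5 (2.236, off by 0.231).

silver ratio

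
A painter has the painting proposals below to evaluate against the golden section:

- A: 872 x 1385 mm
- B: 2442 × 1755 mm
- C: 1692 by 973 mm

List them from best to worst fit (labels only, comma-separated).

A: 1385/872 ≈ 1.588 → |1.588 − 1.618| = 0.030
B: 2442/1755 ≈ 1.391 → |1.391 − 1.618| = 0.227
C: 1692/973 ≈ 1.739 → |1.739 − 1.618| = 0.121

A, C, B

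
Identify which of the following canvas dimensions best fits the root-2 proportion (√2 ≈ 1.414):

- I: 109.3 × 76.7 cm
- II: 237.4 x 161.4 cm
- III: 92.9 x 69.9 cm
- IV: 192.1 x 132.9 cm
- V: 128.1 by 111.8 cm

I

Target root-2 ≈ 1.414.
I: 1.425 (Δ0.011)  II: 1.471 (Δ0.057)  III: 1.329 (Δ0.085)  IV: 1.445 (Δ0.031)  V: 1.146 (Δ0.268)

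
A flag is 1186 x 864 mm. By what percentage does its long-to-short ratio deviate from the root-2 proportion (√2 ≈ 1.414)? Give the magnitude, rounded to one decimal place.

2.9%

Ratio = 1186 / 864 ≈ 1.3727.
Ideal root-2 ≈ 1.4142. |1.3727 − 1.4142| / 1.4142 ≈ 2.93% → 2.9%.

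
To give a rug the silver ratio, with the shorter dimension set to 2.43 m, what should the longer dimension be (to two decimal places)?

5.87 m

silver ratio ≈ 2.41421.
Longer side = 2.43 × 2.41421 ≈ 5.8665 → 5.87 m.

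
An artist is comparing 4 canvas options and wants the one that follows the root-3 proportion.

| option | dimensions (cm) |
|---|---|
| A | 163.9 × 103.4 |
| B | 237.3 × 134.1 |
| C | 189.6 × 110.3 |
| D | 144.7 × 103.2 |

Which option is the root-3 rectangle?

Target root-3 ≈ 1.732.
A: 1.585 (Δ0.147)  B: 1.770 (Δ0.038)  C: 1.719 (Δ0.013)  D: 1.402 (Δ0.330)

C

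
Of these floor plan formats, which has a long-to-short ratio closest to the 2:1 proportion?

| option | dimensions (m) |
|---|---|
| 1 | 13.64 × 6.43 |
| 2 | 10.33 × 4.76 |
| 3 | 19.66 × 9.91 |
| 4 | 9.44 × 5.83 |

Target 2:1 ≈ 2.000.
1: 2.121 (Δ0.121)  2: 2.170 (Δ0.170)  3: 1.984 (Δ0.016)  4: 1.619 (Δ0.381)

3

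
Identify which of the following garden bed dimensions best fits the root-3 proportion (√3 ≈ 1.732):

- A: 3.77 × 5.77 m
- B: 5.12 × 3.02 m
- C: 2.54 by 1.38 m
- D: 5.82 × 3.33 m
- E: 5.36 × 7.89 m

Ratios (long/short): A ≈ 1.531; B ≈ 1.695; C ≈ 1.841; D ≈ 1.748; E ≈ 1.472.
root-3 ≈ 1.732; option D is nearest (Δ 0.016).

D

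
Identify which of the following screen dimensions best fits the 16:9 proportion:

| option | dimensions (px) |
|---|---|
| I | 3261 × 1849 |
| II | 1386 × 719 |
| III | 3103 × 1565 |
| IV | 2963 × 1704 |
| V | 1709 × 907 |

I

Target 16:9 ≈ 1.778.
I: 1.764 (Δ0.014)  II: 1.928 (Δ0.150)  III: 1.983 (Δ0.205)  IV: 1.739 (Δ0.039)  V: 1.884 (Δ0.106)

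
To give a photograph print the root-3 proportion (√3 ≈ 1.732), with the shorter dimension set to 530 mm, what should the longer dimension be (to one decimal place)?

918.0 mm

root-3 ≈ 1.73205.
Longer side = 530 × 1.73205 ≈ 917.987 → 918.0 mm.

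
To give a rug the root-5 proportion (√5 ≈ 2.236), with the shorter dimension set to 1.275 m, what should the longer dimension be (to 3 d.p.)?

root-5 ≈ 2.23607.
Longer side = 1.275 × 2.23607 ≈ 2.85099 → 2.851 m.

2.851 m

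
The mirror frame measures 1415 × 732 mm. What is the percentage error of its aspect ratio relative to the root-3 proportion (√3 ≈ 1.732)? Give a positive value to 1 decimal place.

Ratio = 1415 / 732 ≈ 1.9331.
Ideal root-3 ≈ 1.7321. |1.9331 − 1.7321| / 1.7321 ≈ 11.60% → 11.6%.

11.6%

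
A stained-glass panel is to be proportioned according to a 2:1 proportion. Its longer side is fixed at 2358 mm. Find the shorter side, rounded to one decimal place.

1179.0 mm

2:1 = 2.00000.
Shorter side = 2358 ÷ 2.00000 ≈ 1179.000 → 1179.0 mm.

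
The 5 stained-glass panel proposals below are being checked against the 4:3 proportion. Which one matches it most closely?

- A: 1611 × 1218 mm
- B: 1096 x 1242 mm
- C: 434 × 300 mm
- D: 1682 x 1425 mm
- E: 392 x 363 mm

A

Target 4:3 ≈ 1.333.
A: 1.323 (Δ0.010)  B: 1.133 (Δ0.200)  C: 1.447 (Δ0.114)  D: 1.180 (Δ0.153)  E: 1.080 (Δ0.253)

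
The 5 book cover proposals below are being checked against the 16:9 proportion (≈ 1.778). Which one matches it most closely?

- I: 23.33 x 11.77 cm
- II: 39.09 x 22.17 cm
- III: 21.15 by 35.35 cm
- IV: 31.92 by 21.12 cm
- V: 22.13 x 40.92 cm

II

Target 16:9 ≈ 1.778.
I: 1.982 (Δ0.204)  II: 1.763 (Δ0.015)  III: 1.671 (Δ0.107)  IV: 1.511 (Δ0.267)  V: 1.849 (Δ0.071)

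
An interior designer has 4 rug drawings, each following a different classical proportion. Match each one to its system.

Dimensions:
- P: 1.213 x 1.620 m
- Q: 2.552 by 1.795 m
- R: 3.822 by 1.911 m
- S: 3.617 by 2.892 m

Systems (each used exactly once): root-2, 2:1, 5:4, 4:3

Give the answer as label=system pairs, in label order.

P=4:3, Q=root-2, R=2:1, S=5:4

P = 1.620/1.213 ≈ 1.336 → 4:3 (1.333)
Q = 2.552/1.795 ≈ 1.422 → root-2 (1.414)
R = 3.822/1.911 ≈ 2.000 → 2:1 (2.000)
S = 3.617/2.892 ≈ 1.251 → 5:4 (1.250)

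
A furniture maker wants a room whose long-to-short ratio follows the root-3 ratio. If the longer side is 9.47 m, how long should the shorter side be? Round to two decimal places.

root-3 ≈ 1.73205.
Shorter side = 9.47 ÷ 1.73205 ≈ 5.4675 → 5.47 m.

5.47 m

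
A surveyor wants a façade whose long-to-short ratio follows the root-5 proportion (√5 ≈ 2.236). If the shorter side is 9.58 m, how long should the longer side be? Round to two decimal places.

21.42 m

root-5 ≈ 2.23607.
Longer side = 9.58 × 2.23607 ≈ 21.4216 → 21.42 m.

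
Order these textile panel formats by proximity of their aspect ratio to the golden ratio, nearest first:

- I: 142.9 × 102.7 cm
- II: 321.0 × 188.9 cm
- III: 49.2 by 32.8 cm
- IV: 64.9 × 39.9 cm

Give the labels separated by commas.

IV, II, III, I

Ratios: I = 142.9 / 102.7 ≈ 1.391; II = 321.0 / 188.9 ≈ 1.699; III = 49.2 / 32.8 ≈ 1.500; IV = 64.9 / 39.9 ≈ 1.627.
|Δ from 1.618|: I 0.227; II 0.081; III 0.118; IV 0.009.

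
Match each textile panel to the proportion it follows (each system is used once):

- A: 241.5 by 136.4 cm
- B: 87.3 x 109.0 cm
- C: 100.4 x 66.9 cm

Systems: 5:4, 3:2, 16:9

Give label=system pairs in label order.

A = 241.5/136.4 ≈ 1.771 → 16:9 (1.778)
B = 109.0/87.3 ≈ 1.249 → 5:4 (1.250)
C = 100.4/66.9 ≈ 1.501 → 3:2 (1.500)

A=16:9, B=5:4, C=3:2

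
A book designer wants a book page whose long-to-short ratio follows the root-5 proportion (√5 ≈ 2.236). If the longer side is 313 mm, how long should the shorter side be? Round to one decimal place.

root-5 ≈ 2.23607.
Shorter side = 313 ÷ 2.23607 ≈ 139.978 → 140.0 mm.

140.0 mm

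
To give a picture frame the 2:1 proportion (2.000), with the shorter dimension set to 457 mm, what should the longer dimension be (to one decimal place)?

2:1 = 2.00000.
Longer side = 457 × 2.00000 ≈ 914.000 → 914.0 mm.

914.0 mm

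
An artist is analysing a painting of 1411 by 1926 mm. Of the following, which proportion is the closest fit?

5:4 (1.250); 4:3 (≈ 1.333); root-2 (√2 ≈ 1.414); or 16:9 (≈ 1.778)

1926/1411 ≈ 1.365. Nearest candidates are 4:3 (1.333, off by 0.032) and root-2 (1.414, off by 0.049).

4:3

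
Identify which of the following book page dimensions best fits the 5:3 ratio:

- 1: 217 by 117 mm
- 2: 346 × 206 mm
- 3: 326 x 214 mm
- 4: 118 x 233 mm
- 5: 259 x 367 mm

2

Ratios (long/short): 1 ≈ 1.855; 2 ≈ 1.680; 3 ≈ 1.523; 4 ≈ 1.975; 5 ≈ 1.417.
5:3 ≈ 1.667; option 2 is nearest (Δ 0.013).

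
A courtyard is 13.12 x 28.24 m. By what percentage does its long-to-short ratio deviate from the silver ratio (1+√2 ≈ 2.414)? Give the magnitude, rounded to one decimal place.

Ratio = 28.24 / 13.12 ≈ 2.1524.
Ideal silver ratio ≈ 2.4142. |2.1524 − 2.4142| / 2.4142 ≈ 10.84% → 10.8%.

10.8%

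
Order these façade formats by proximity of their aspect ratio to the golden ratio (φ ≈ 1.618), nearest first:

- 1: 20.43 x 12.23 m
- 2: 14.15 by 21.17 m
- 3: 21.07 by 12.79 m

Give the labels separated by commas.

1: 20.43/12.23 ≈ 1.670 → |1.670 − 1.618| = 0.052
2: 21.17/14.15 ≈ 1.496 → |1.496 − 1.618| = 0.122
3: 21.07/12.79 ≈ 1.647 → |1.647 − 1.618| = 0.029

3, 1, 2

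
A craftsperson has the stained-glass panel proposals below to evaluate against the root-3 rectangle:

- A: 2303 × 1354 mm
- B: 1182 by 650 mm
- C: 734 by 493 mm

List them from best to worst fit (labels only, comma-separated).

A, B, C

Ratios: A = 2303 / 1354 ≈ 1.701; B = 1182 / 650 ≈ 1.818; C = 734 / 493 ≈ 1.489.
|Δ from 1.732|: A 0.031; B 0.086; C 0.243.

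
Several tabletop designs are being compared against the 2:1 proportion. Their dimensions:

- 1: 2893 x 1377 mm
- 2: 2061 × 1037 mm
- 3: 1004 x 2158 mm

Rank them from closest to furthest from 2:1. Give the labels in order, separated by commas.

2, 1, 3

Ratios: 1 = 2893 / 1377 ≈ 2.101; 2 = 2061 / 1037 ≈ 1.987; 3 = 2158 / 1004 ≈ 2.149.
|Δ from 2.000|: 1 0.101; 2 0.013; 3 0.149.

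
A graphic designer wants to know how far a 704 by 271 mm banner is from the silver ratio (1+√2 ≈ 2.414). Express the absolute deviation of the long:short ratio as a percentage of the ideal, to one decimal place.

Ratio = 704 / 271 ≈ 2.5978.
Ideal silver ratio ≈ 2.4142. |2.5978 − 2.4142| / 2.4142 ≈ 7.61% → 7.6%.

7.6%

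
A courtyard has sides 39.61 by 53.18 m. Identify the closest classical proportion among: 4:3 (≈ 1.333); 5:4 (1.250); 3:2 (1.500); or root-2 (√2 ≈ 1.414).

Ratio = 53.18 / 39.61 ≈ 1.343.
Distances: 4:3 1.333 (Δ 0.010); 5:4 1.250 (Δ 0.093); 3:2 1.500 (Δ 0.157); root-2 1.414 (Δ 0.071).

4:3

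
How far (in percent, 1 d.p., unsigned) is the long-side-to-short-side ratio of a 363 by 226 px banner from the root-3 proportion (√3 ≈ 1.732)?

Ratio = 363 / 226 ≈ 1.6062.
Ideal root-3 ≈ 1.7321. |1.6062 − 1.7321| / 1.7321 ≈ 7.27% → 7.3%.

7.3%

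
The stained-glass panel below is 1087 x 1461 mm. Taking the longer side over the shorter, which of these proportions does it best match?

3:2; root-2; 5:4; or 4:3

Ratio = 1461 / 1087 ≈ 1.344.
Distances: 3:2 1.500 (Δ 0.156); root-2 1.414 (Δ 0.070); 5:4 1.250 (Δ 0.094); 4:3 1.333 (Δ 0.011).

4:3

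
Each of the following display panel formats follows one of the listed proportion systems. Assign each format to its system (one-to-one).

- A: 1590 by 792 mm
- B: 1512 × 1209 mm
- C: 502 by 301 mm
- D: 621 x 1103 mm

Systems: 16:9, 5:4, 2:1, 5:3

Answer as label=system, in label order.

Ratios: A ≈ 2.008; B ≈ 1.251; C ≈ 1.668; D ≈ 1.776.
Targets: 16:9 ≈ 1.778; 5:4 ≈ 1.250; 2:1 ≈ 2.000; 5:3 ≈ 1.667.

A=2:1, B=5:4, C=5:3, D=16:9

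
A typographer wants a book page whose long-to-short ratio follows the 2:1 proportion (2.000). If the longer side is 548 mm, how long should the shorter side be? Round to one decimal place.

2:1 = 2.00000.
Shorter side = 548 ÷ 2.00000 ≈ 274.000 → 274.0 mm.

274.0 mm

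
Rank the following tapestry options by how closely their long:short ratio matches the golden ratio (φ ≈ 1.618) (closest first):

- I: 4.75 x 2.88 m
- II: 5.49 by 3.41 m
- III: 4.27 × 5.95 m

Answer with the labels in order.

Ratios: I = 4.75 / 2.88 ≈ 1.649; II = 5.49 / 3.41 ≈ 1.610; III = 5.95 / 4.27 ≈ 1.393.
|Δ from 1.618|: I 0.031; II 0.008; III 0.225.

II, I, III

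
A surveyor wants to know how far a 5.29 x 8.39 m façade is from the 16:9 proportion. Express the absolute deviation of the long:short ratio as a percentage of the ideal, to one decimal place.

10.8%

Ratio = 8.39 / 5.29 ≈ 1.5860.
Ideal 16:9 ≈ 1.7778. |1.5860 − 1.7778| / 1.7778 ≈ 10.79% → 10.8%.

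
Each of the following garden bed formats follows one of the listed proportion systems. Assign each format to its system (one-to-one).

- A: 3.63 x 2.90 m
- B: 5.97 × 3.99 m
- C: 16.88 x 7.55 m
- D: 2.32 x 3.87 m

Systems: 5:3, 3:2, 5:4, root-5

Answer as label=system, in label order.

A=5:4, B=3:2, C=root-5, D=5:3

A = 3.63/2.90 ≈ 1.252 → 5:4 (1.250)
B = 5.97/3.99 ≈ 1.496 → 3:2 (1.500)
C = 16.88/7.55 ≈ 2.236 → root-5 (2.236)
D = 3.87/2.32 ≈ 1.668 → 5:3 (1.667)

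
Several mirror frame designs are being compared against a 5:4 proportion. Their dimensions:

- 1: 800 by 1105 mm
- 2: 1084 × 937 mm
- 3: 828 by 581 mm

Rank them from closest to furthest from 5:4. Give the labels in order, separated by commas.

2, 1, 3

1: 1105/800 ≈ 1.381 → |1.381 − 1.250| = 0.131
2: 1084/937 ≈ 1.157 → |1.157 − 1.250| = 0.093
3: 828/581 ≈ 1.425 → |1.425 − 1.250| = 0.175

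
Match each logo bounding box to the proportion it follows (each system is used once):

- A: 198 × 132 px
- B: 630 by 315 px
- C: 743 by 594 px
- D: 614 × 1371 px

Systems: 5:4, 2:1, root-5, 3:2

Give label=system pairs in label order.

A=3:2, B=2:1, C=5:4, D=root-5

A = 198/132 ≈ 1.500 → 3:2 (1.500)
B = 630/315 ≈ 2.000 → 2:1 (2.000)
C = 743/594 ≈ 1.251 → 5:4 (1.250)
D = 1371/614 ≈ 2.233 → root-5 (2.236)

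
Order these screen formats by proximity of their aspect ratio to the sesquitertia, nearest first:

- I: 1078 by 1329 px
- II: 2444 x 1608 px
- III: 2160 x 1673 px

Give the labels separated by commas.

III, I, II

I: 1329/1078 ≈ 1.233 → |1.233 − 1.333| = 0.100
II: 2444/1608 ≈ 1.520 → |1.520 − 1.333| = 0.187
III: 2160/1673 ≈ 1.291 → |1.291 − 1.333| = 0.042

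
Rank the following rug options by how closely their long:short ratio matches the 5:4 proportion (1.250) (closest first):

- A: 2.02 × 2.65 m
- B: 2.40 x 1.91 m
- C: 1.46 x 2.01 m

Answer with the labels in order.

Ratios: A = 2.65 / 2.02 ≈ 1.312; B = 2.40 / 1.91 ≈ 1.257; C = 2.01 / 1.46 ≈ 1.377.
|Δ from 1.250|: A 0.062; B 0.007; C 0.127.

B, A, C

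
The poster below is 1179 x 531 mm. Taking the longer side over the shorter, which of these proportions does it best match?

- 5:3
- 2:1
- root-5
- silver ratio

root-5

1179/531 ≈ 2.220. Nearest candidates are root-5 (2.236, off by 0.016) and silver ratio (2.414, off by 0.194).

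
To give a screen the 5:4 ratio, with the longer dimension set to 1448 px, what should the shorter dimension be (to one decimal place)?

5:4 = 1.25000.
Shorter side = 1448 ÷ 1.25000 ≈ 1158.400 → 1158.4 px.

1158.4 px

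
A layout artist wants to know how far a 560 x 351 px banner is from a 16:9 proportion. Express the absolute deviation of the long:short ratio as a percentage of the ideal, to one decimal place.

Ratio = 560 / 351 ≈ 1.5954.
Ideal 16:9 ≈ 1.7778. |1.5954 − 1.7778| / 1.7778 ≈ 10.26% → 10.3%.

10.3%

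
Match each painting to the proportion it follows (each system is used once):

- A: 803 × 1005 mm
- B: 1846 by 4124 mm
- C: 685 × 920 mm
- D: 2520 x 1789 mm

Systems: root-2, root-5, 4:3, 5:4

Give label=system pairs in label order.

A=5:4, B=root-5, C=4:3, D=root-2

A = 1005/803 ≈ 1.252 → 5:4 (1.250)
B = 4124/1846 ≈ 2.234 → root-5 (2.236)
C = 920/685 ≈ 1.343 → 4:3 (1.333)
D = 2520/1789 ≈ 1.409 → root-2 (1.414)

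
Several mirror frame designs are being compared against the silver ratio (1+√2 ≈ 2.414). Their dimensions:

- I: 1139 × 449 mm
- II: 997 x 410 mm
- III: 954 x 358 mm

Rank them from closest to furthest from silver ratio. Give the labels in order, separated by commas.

I: 1139/449 ≈ 2.537 → |2.537 − 2.414| = 0.123
II: 997/410 ≈ 2.432 → |2.432 − 2.414| = 0.018
III: 954/358 ≈ 2.665 → |2.665 − 2.414| = 0.251

II, I, III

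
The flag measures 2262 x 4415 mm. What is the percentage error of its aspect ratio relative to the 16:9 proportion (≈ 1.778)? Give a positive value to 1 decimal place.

Ratio = 4415 / 2262 ≈ 1.9518.
Ideal 16:9 ≈ 1.7778. |1.9518 − 1.7778| / 1.7778 ≈ 9.79% → 9.8%.

9.8%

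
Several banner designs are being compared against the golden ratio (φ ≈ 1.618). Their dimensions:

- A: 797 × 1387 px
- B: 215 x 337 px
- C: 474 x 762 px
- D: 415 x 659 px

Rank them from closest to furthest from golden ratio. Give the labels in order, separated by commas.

C, D, B, A

Ratios: A = 1387 / 797 ≈ 1.740; B = 337 / 215 ≈ 1.567; C = 762 / 474 ≈ 1.608; D = 659 / 415 ≈ 1.588.
|Δ from 1.618|: A 0.122; B 0.051; C 0.010; D 0.030.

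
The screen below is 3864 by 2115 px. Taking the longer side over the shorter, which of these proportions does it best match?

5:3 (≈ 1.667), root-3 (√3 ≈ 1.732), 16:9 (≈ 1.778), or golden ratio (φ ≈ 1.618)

16:9

3864/2115 ≈ 1.827. Nearest candidates are 16:9 (1.778, off by 0.049) and root-3 (1.732, off by 0.095).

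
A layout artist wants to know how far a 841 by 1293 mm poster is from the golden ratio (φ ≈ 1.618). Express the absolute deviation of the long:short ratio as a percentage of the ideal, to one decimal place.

5.0%

Ratio = 1293 / 841 ≈ 1.5375.
Ideal golden ratio ≈ 1.6180. |1.5375 − 1.6180| / 1.6180 ≈ 4.98% → 5.0%.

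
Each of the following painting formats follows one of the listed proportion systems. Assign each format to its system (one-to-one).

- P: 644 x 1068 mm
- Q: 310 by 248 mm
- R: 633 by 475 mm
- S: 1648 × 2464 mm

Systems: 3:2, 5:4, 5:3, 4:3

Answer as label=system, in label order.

P=5:3, Q=5:4, R=4:3, S=3:2

Ratios: P ≈ 1.658; Q ≈ 1.250; R ≈ 1.333; S ≈ 1.495.
Targets: 3:2 ≈ 1.500; 5:4 ≈ 1.250; 5:3 ≈ 1.667; 4:3 ≈ 1.333.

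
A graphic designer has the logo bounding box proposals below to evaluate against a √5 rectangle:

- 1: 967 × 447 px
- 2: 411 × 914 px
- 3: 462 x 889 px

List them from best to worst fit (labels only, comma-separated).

1: 967/447 ≈ 2.163 → |2.163 − 2.236| = 0.073
2: 914/411 ≈ 2.224 → |2.224 − 2.236| = 0.012
3: 889/462 ≈ 1.924 → |1.924 − 2.236| = 0.312

2, 1, 3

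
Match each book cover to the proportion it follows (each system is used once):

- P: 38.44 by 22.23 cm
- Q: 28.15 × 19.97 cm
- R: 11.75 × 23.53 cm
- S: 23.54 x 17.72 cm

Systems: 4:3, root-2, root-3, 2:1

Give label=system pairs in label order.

P = 38.44/22.23 ≈ 1.729 → root-3 (1.732)
Q = 28.15/19.97 ≈ 1.410 → root-2 (1.414)
R = 23.53/11.75 ≈ 2.003 → 2:1 (2.000)
S = 23.54/17.72 ≈ 1.328 → 4:3 (1.333)

P=root-3, Q=root-2, R=2:1, S=4:3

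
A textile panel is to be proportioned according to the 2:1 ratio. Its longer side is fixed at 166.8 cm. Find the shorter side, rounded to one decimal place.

2:1 = 2.00000.
Shorter side = 166.8 ÷ 2.00000 ≈ 83.400 → 83.4 cm.

83.4 cm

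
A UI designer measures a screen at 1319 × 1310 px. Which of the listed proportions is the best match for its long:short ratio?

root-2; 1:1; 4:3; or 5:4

1319/1310 ≈ 1.007. Nearest candidates are 1:1 (1.000, off by 0.007) and 5:4 (1.250, off by 0.243).

1:1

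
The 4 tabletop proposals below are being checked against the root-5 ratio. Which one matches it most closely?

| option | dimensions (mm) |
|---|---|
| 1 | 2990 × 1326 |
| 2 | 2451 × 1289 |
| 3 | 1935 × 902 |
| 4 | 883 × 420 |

Ratios (long/short): 1 ≈ 2.255; 2 ≈ 1.901; 3 ≈ 2.145; 4 ≈ 2.102.
root-5 ≈ 2.236; option 1 is nearest (Δ 0.019).

1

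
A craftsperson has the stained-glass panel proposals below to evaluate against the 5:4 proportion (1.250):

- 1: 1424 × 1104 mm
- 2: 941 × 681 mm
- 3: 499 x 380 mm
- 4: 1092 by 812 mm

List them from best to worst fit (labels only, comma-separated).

Ratios: 1 = 1424 / 1104 ≈ 1.290; 2 = 941 / 681 ≈ 1.382; 3 = 499 / 380 ≈ 1.313; 4 = 1092 / 812 ≈ 1.345.
|Δ from 1.250|: 1 0.040; 2 0.132; 3 0.063; 4 0.095.

1, 3, 4, 2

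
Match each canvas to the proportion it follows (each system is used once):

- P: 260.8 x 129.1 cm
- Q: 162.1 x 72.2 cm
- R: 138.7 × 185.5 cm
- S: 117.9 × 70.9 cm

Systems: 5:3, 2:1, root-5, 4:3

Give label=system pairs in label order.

Ratios: P ≈ 2.020; Q ≈ 2.245; R ≈ 1.337; S ≈ 1.663.
Targets: 5:3 ≈ 1.667; 2:1 ≈ 2.000; root-5 ≈ 2.236; 4:3 ≈ 1.333.

P=2:1, Q=root-5, R=4:3, S=5:3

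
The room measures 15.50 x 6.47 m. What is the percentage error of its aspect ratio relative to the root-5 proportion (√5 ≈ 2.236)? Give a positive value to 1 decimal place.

7.1%

Ratio = 15.50 / 6.47 ≈ 2.3957.
Ideal root-5 ≈ 2.2361. |2.3957 − 2.2361| / 2.2361 ≈ 7.14% → 7.1%.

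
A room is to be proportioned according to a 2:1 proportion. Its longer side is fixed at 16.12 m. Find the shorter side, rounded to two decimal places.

8.06 m

2:1 = 2.00000.
Shorter side = 16.12 ÷ 2.00000 ≈ 8.0600 → 8.06 m.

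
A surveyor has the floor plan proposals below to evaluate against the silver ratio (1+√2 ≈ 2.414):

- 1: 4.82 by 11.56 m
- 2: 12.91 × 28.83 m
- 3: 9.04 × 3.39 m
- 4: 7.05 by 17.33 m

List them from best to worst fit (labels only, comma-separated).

1, 4, 2, 3

1: 11.56/4.82 ≈ 2.398 → |2.398 − 2.414| = 0.016
2: 28.83/12.91 ≈ 2.233 → |2.233 − 2.414| = 0.181
3: 9.04/3.39 ≈ 2.667 → |2.667 − 2.414| = 0.253
4: 17.33/7.05 ≈ 2.458 → |2.458 − 2.414| = 0.044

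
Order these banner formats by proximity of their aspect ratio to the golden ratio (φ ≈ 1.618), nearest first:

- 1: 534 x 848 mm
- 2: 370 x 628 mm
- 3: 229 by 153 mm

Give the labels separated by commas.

1: 848/534 ≈ 1.588 → |1.588 − 1.618| = 0.030
2: 628/370 ≈ 1.697 → |1.697 − 1.618| = 0.079
3: 229/153 ≈ 1.497 → |1.497 − 1.618| = 0.121

1, 2, 3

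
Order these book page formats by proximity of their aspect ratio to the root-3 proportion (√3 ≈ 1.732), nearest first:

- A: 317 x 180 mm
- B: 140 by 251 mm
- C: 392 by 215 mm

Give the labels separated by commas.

Ratios: A = 317 / 180 ≈ 1.761; B = 251 / 140 ≈ 1.793; C = 392 / 215 ≈ 1.823.
|Δ from 1.732|: A 0.029; B 0.061; C 0.091.

A, B, C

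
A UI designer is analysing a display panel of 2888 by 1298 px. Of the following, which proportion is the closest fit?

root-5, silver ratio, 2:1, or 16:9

root-5

Ratio = 2888 / 1298 ≈ 2.225.
Distances: root-5 2.236 (Δ 0.011); silver ratio 2.414 (Δ 0.189); 2:1 2.000 (Δ 0.225); 16:9 1.778 (Δ 0.447).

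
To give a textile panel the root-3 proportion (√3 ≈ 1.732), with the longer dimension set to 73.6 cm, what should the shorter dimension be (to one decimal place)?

root-3 ≈ 1.73205.
Shorter side = 73.6 ÷ 1.73205 ≈ 42.493 → 42.5 cm.

42.5 cm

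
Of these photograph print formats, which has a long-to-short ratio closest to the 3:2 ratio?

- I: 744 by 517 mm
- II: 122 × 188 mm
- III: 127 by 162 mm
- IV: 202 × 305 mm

Ratios (long/short): I ≈ 1.439; II ≈ 1.541; III ≈ 1.276; IV ≈ 1.510.
3:2 ≈ 1.500; option IV is nearest (Δ 0.010).

IV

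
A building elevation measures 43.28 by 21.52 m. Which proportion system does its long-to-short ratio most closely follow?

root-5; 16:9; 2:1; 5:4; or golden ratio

2:1

43.28/21.52 ≈ 2.011. Nearest candidates are 2:1 (2.000, off by 0.011) and root-5 (2.236, off by 0.225).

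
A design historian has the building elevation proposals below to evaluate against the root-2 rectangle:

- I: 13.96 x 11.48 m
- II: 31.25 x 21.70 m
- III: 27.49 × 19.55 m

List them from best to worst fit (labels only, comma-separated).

Ratios: I = 13.96 / 11.48 ≈ 1.216; II = 31.25 / 21.70 ≈ 1.440; III = 27.49 / 19.55 ≈ 1.406.
|Δ from 1.414|: I 0.198; II 0.026; III 0.008.

III, II, I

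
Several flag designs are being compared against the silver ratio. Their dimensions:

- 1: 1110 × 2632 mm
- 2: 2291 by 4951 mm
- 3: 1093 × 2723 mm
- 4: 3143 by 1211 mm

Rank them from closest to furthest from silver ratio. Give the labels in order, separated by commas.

1, 3, 4, 2

1: 2632/1110 ≈ 2.371 → |2.371 − 2.414| = 0.043
2: 4951/2291 ≈ 2.161 → |2.161 − 2.414| = 0.253
3: 2723/1093 ≈ 2.491 → |2.491 − 2.414| = 0.077
4: 3143/1211 ≈ 2.595 → |2.595 − 2.414| = 0.181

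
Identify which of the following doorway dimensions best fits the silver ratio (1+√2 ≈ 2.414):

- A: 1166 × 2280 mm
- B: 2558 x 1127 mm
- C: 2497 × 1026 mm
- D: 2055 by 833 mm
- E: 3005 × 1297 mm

Ratios (long/short): A ≈ 1.955; B ≈ 2.270; C ≈ 2.434; D ≈ 2.467; E ≈ 2.317.
silver ratio ≈ 2.414; option C is nearest (Δ 0.020).

C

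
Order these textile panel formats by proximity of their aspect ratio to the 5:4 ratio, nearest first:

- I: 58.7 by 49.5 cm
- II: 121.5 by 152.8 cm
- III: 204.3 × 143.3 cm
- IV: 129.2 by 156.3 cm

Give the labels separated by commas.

II, IV, I, III

I: 58.7/49.5 ≈ 1.186 → |1.186 − 1.250| = 0.064
II: 152.8/121.5 ≈ 1.258 → |1.258 − 1.250| = 0.008
III: 204.3/143.3 ≈ 1.426 → |1.426 − 1.250| = 0.176
IV: 156.3/129.2 ≈ 1.210 → |1.210 − 1.250| = 0.040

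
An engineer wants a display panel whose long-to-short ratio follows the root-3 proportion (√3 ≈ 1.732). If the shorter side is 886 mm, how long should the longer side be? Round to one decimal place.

root-3 ≈ 1.73205.
Longer side = 886 × 1.73205 ≈ 1534.596 → 1534.6 mm.

1534.6 mm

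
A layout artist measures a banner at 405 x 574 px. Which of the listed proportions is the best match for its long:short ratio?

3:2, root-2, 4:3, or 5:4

Ratio = 574 / 405 ≈ 1.417.
Distances: 3:2 1.500 (Δ 0.083); root-2 1.414 (Δ 0.003); 4:3 1.333 (Δ 0.084); 5:4 1.250 (Δ 0.167).

root-2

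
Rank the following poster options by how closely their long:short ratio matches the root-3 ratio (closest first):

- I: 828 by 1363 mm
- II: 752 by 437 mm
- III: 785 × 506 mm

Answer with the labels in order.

I: 1363/828 ≈ 1.646 → |1.646 − 1.732| = 0.086
II: 752/437 ≈ 1.721 → |1.721 − 1.732| = 0.011
III: 785/506 ≈ 1.551 → |1.551 − 1.732| = 0.181

II, I, III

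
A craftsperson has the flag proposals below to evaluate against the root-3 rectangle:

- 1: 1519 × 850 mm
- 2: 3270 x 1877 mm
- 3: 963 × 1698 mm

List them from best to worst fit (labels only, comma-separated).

Ratios: 1 = 1519 / 850 ≈ 1.787; 2 = 3270 / 1877 ≈ 1.742; 3 = 1698 / 963 ≈ 1.763.
|Δ from 1.732|: 1 0.055; 2 0.010; 3 0.031.

2, 3, 1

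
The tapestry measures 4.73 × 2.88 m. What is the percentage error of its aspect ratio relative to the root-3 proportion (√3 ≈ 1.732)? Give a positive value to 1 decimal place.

5.2%

Ratio = 4.73 / 2.88 ≈ 1.6424.
Ideal root-3 ≈ 1.7321. |1.6424 − 1.7321| / 1.7321 ≈ 5.18% → 5.2%.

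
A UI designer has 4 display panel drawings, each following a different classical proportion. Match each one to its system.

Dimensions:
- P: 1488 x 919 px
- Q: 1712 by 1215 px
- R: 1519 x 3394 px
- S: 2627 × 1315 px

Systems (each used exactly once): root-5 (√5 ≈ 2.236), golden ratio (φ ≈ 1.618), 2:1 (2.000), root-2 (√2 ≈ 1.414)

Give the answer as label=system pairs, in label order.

P = 1488/919 ≈ 1.619 → golden ratio (1.618)
Q = 1712/1215 ≈ 1.409 → root-2 (1.414)
R = 3394/1519 ≈ 2.234 → root-5 (2.236)
S = 2627/1315 ≈ 1.998 → 2:1 (2.000)

P=golden ratio, Q=root-2, R=root-5, S=2:1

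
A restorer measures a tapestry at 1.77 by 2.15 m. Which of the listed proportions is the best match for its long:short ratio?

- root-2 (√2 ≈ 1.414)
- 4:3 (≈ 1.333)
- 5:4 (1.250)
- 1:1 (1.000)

5:4

2.15/1.77 ≈ 1.215. Nearest candidates are 5:4 (1.250, off by 0.035) and 4:3 (1.333, off by 0.118).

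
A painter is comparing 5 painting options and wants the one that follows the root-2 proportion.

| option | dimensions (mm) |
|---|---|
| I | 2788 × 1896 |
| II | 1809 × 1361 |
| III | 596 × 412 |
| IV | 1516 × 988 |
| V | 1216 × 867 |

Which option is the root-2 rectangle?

V

Target root-2 ≈ 1.414.
I: 1.470 (Δ0.056)  II: 1.329 (Δ0.085)  III: 1.447 (Δ0.033)  IV: 1.534 (Δ0.120)  V: 1.403 (Δ0.011)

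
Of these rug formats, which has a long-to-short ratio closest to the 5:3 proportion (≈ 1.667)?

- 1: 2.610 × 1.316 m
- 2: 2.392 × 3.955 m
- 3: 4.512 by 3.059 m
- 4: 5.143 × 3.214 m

2

Target 5:3 ≈ 1.667.
1: 1.983 (Δ0.316)  2: 1.653 (Δ0.014)  3: 1.475 (Δ0.192)  4: 1.600 (Δ0.067)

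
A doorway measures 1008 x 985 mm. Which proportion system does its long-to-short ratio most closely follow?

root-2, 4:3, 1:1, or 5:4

1008/985 ≈ 1.023. Nearest candidates are 1:1 (1.000, off by 0.023) and 5:4 (1.250, off by 0.227).

1:1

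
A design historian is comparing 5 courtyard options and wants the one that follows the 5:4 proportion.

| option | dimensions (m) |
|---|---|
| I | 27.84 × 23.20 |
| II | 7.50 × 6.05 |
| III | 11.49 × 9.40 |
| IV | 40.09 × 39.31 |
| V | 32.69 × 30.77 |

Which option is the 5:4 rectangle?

Target 5:4 ≈ 1.250.
I: 1.200 (Δ0.050)  II: 1.240 (Δ0.010)  III: 1.222 (Δ0.028)  IV: 1.020 (Δ0.230)  V: 1.062 (Δ0.188)

II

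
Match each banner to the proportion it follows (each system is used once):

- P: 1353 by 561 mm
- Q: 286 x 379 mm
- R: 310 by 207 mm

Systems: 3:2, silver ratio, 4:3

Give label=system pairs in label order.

P = 1353/561 ≈ 2.412 → silver ratio (2.414)
Q = 379/286 ≈ 1.325 → 4:3 (1.333)
R = 310/207 ≈ 1.498 → 3:2 (1.500)

P=silver ratio, Q=4:3, R=3:2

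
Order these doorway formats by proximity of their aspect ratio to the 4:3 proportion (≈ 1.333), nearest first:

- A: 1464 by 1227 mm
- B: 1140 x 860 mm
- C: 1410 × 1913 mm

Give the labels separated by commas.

B, C, A

Ratios: A = 1464 / 1227 ≈ 1.193; B = 1140 / 860 ≈ 1.326; C = 1913 / 1410 ≈ 1.357.
|Δ from 1.333|: A 0.140; B 0.007; C 0.024.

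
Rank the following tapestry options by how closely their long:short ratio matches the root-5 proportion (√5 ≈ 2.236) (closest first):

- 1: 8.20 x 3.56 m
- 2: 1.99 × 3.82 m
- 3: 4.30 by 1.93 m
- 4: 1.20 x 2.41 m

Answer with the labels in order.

3, 1, 4, 2

1: 8.20/3.56 ≈ 2.303 → |2.303 − 2.236| = 0.067
2: 3.82/1.99 ≈ 1.920 → |1.920 − 2.236| = 0.316
3: 4.30/1.93 ≈ 2.228 → |2.228 − 2.236| = 0.008
4: 2.41/1.20 ≈ 2.008 → |2.008 − 2.236| = 0.228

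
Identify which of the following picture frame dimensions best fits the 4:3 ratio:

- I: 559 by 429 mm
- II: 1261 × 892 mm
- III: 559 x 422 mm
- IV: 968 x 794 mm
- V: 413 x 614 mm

Ratios (long/short): I ≈ 1.303; II ≈ 1.414; III ≈ 1.325; IV ≈ 1.219; V ≈ 1.487.
4:3 ≈ 1.333; option III is nearest (Δ 0.008).

III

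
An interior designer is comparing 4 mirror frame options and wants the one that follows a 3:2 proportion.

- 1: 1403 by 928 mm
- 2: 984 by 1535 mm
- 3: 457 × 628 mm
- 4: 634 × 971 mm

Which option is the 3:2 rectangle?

Ratios (long/short): 1 ≈ 1.512; 2 ≈ 1.560; 3 ≈ 1.374; 4 ≈ 1.532.
3:2 ≈ 1.500; option 1 is nearest (Δ 0.012).

1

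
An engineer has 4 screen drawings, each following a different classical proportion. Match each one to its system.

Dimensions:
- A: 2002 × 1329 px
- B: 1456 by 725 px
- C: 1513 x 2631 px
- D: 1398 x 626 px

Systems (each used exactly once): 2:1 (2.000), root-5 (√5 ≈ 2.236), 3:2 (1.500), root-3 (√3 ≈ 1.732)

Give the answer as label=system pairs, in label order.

A=3:2, B=2:1, C=root-3, D=root-5

Ratios: A ≈ 1.506; B ≈ 2.008; C ≈ 1.739; D ≈ 2.233.
Targets: 2:1 ≈ 2.000; root-5 ≈ 2.236; 3:2 ≈ 1.500; root-3 ≈ 1.732.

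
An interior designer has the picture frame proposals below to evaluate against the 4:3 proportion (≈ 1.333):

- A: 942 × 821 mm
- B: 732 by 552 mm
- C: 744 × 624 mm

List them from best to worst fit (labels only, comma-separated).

Ratios: A = 942 / 821 ≈ 1.147; B = 732 / 552 ≈ 1.326; C = 744 / 624 ≈ 1.192.
|Δ from 1.333|: A 0.186; B 0.007; C 0.141.

B, C, A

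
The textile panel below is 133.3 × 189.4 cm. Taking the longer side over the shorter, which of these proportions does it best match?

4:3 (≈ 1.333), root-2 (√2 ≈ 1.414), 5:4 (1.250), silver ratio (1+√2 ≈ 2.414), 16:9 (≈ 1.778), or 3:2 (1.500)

root-2

Ratio = 189.4 / 133.3 ≈ 1.421.
Distances: 4:3 1.333 (Δ 0.088); root-2 1.414 (Δ 0.007); 5:4 1.250 (Δ 0.171); silver ratio 2.414 (Δ 0.993); 16:9 1.778 (Δ 0.357); 3:2 1.500 (Δ 0.079).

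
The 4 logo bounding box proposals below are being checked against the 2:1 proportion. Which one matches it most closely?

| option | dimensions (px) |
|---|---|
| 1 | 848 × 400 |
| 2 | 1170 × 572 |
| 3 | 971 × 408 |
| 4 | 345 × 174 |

Ratios (long/short): 1 ≈ 2.120; 2 ≈ 2.045; 3 ≈ 2.380; 4 ≈ 1.983.
2:1 ≈ 2.000; option 4 is nearest (Δ 0.017).

4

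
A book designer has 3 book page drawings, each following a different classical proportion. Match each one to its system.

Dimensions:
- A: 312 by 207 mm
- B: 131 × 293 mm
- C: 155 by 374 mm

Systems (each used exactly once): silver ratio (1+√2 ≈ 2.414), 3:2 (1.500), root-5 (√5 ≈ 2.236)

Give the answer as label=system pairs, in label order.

Ratios: A ≈ 1.507; B ≈ 2.237; C ≈ 2.413.
Targets: silver ratio ≈ 2.414; 3:2 ≈ 1.500; root-5 ≈ 2.236.

A=3:2, B=root-5, C=silver ratio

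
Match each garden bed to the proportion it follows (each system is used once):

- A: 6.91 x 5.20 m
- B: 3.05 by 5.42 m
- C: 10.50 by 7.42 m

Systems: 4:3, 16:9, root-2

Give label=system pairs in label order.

A=4:3, B=16:9, C=root-2

A = 6.91/5.20 ≈ 1.329 → 4:3 (1.333)
B = 5.42/3.05 ≈ 1.777 → 16:9 (1.778)
C = 10.50/7.42 ≈ 1.415 → root-2 (1.414)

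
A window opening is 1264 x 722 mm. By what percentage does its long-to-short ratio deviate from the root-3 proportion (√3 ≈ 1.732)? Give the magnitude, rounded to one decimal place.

1.1%

Ratio = 1264 / 722 ≈ 1.7507.
Ideal root-3 ≈ 1.7321. |1.7507 − 1.7321| / 1.7321 ≈ 1.07% → 1.1%.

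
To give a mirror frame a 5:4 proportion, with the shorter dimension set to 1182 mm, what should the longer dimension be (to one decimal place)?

5:4 = 1.25000.
Longer side = 1182 × 1.25000 ≈ 1477.500 → 1477.5 mm.

1477.5 mm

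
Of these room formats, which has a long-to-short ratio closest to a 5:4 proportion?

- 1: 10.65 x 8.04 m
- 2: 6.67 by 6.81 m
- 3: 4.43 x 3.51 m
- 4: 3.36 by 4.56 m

Ratios (long/short): 1 ≈ 1.325; 2 ≈ 1.021; 3 ≈ 1.262; 4 ≈ 1.357.
5:4 ≈ 1.250; option 3 is nearest (Δ 0.012).

3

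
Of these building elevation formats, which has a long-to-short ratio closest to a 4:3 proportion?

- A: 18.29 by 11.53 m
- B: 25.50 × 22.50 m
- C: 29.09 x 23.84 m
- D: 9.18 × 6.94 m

Target 4:3 ≈ 1.333.
A: 1.586 (Δ0.253)  B: 1.133 (Δ0.200)  C: 1.220 (Δ0.113)  D: 1.323 (Δ0.010)

D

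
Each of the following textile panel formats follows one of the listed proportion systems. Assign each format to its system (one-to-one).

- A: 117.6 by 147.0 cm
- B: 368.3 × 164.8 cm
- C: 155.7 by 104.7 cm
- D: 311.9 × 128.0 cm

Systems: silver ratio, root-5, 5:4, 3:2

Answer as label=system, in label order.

A=5:4, B=root-5, C=3:2, D=silver ratio

Ratios: A ≈ 1.250; B ≈ 2.235; C ≈ 1.487; D ≈ 2.437.
Targets: silver ratio ≈ 2.414; root-5 ≈ 2.236; 5:4 ≈ 1.250; 3:2 ≈ 1.500.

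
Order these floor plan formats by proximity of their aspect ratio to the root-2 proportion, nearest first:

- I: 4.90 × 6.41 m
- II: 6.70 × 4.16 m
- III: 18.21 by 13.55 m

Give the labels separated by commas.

Ratios: I = 6.41 / 4.90 ≈ 1.308; II = 6.70 / 4.16 ≈ 1.611; III = 18.21 / 13.55 ≈ 1.344.
|Δ from 1.414|: I 0.106; II 0.197; III 0.070.

III, I, II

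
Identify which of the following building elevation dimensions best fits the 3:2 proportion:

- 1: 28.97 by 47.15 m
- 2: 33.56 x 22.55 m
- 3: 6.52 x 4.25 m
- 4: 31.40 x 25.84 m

Ratios (long/short): 1 ≈ 1.628; 2 ≈ 1.488; 3 ≈ 1.534; 4 ≈ 1.215.
3:2 ≈ 1.500; option 2 is nearest (Δ 0.012).

2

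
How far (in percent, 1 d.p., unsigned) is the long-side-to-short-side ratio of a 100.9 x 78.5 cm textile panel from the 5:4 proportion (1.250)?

2.8%

Ratio = 100.9 / 78.5 ≈ 1.2854.
Ideal 5:4 = 1.2500. |1.2854 − 1.2500| / 1.2500 ≈ 2.83% → 2.8%.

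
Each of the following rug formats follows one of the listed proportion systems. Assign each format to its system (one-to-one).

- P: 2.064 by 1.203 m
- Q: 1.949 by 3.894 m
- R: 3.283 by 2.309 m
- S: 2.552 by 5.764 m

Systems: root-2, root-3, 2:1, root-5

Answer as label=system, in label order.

Ratios: P ≈ 1.716; Q ≈ 1.998; R ≈ 1.422; S ≈ 2.259.
Targets: root-2 ≈ 1.414; root-3 ≈ 1.732; 2:1 ≈ 2.000; root-5 ≈ 2.236.

P=root-3, Q=2:1, R=root-2, S=root-5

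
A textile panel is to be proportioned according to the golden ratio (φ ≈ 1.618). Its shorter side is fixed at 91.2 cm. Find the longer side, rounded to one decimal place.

147.6 cm

golden ratio ≈ 1.61803.
Longer side = 91.2 × 1.61803 ≈ 147.564 → 147.6 cm.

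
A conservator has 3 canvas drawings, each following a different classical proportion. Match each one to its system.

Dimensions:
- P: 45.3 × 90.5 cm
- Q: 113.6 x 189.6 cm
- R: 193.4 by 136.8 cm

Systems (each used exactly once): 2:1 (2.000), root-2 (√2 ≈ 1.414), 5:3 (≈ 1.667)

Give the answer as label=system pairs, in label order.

P = 90.5/45.3 ≈ 1.998 → 2:1 (2.000)
Q = 189.6/113.6 ≈ 1.669 → 5:3 (1.667)
R = 193.4/136.8 ≈ 1.414 → root-2 (1.414)

P=2:1, Q=5:3, R=root-2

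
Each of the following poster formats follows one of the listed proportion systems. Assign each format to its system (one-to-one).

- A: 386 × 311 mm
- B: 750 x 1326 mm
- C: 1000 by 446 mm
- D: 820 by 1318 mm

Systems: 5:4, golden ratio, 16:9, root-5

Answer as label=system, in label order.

A=5:4, B=16:9, C=root-5, D=golden ratio

A = 386/311 ≈ 1.241 → 5:4 (1.250)
B = 1326/750 ≈ 1.768 → 16:9 (1.778)
C = 1000/446 ≈ 2.242 → root-5 (2.236)
D = 1318/820 ≈ 1.607 → golden ratio (1.618)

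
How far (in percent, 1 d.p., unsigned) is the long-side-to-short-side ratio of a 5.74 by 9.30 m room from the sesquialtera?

8.0%

Ratio = 9.30 / 5.74 ≈ 1.6202.
Ideal 3:2 = 1.5000. |1.6202 − 1.5000| / 1.5000 ≈ 8.01% → 8.0%.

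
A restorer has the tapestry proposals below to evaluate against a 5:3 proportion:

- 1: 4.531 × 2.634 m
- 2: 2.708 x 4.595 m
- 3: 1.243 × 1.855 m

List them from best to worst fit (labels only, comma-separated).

2, 1, 3

1: 4.531/2.634 ≈ 1.720 → |1.720 − 1.667| = 0.053
2: 4.595/2.708 ≈ 1.697 → |1.697 − 1.667| = 0.030
3: 1.855/1.243 ≈ 1.492 → |1.492 − 1.667| = 0.175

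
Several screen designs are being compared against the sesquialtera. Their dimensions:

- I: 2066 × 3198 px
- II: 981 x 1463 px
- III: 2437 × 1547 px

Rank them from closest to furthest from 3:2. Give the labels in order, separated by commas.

II, I, III

Ratios: I = 3198 / 2066 ≈ 1.548; II = 1463 / 981 ≈ 1.491; III = 2437 / 1547 ≈ 1.575.
|Δ from 1.500|: I 0.048; II 0.009; III 0.075.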